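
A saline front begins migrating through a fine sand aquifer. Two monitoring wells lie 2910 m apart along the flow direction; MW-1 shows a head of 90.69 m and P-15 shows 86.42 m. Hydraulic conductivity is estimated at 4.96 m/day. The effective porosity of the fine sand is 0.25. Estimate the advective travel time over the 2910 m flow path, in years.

Hydraulic gradient i = (90.69 − 86.42) / 2910 = 4.27 / 2910 = 0.001467.
Darcy flux q = K · i = 4.960 × 0.001467 = 0.007278 m/day.
Seepage velocity v = q / n_e = 0.007278 / 0.25 = 0.02911 m/day.
Travel time t = L / v = 2910 / 0.02911 = 99958 days = 273.7 years.

274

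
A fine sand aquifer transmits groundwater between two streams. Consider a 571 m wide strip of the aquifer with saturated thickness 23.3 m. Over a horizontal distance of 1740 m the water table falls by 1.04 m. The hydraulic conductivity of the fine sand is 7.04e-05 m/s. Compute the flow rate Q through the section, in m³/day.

Convert K: 7.04e-05 m/s × 86400 = 6.083 m/day.
Cross-sectional area A = 571 × 23.3 = 13304 m².
Hydraulic gradient i = Δh / L = 1.04 / 1740 = 0.0005977.
Darcy's law: Q = K · A · i = 6.083 × 13304 × 0.0005977 = 48.37 m³/day.

48.4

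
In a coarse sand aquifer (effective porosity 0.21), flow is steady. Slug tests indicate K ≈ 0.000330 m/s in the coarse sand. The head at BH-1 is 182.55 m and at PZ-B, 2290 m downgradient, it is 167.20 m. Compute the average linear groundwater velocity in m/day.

0.910

Convert K: 0.000330 m/s × 86400 = 28.51 m/day.
Hydraulic gradient i = (182.55 − 167.20) / 2290 = 15.35 / 2290 = 0.006703.
Darcy flux q = K · i = 28.51 × 0.006703 = 0.1911 m/day.
Seepage velocity v = q / n_e = 0.1911 / 0.21 = 0.9101 m/day.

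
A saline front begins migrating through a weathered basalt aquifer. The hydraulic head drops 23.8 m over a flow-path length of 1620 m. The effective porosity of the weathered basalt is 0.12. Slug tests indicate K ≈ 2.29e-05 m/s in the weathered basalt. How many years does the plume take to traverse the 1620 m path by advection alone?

Convert K: 2.29e-05 m/s × 86400 = 1.979 m/day.
Hydraulic gradient i = Δh / L = 23.8 / 1620 = 0.01469.
Darcy flux q = K · i = 1.979 × 0.01469 = 0.02907 m/day.
Seepage velocity v = q / n_e = 0.02907 / 0.12 = 0.2422 m/day.
Travel time t = L / v = 1620 / 0.2422 = 6688 days = 18.31 years.

18.3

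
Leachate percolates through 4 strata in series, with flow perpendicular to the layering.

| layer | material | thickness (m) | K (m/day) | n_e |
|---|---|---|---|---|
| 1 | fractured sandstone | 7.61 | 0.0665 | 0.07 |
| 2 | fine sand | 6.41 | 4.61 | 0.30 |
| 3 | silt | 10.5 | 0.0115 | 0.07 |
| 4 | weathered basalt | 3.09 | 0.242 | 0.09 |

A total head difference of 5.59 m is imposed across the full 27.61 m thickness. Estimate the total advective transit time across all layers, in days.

646

With flow normal to the layers, continuity requires the same specific discharge q through every layer.
Σ(b_i/K_i) = 7.61/0.0665 + 6.41/4.61 + 10.5/0.0115 + 3.09/0.242 = 1042 d.
q = Δh / Σ(b_i/K_i) = 5.59 / 1042 = 0.005367 m/day.
In each layer the seepage velocity is v_i = q/n_i, so the layer transit time is t_i = b_i·n_i / q:
  layer 1 (fractured sandstone): t_1 = 7.61 × 0.07 / 0.005367 = 99.26 d
  layer 2 (fine sand): t_2 = 6.41 × 0.30 / 0.005367 = 358.3 d
  layer 3 (silt): t_3 = 10.5 × 0.07 / 0.005367 = 137.0 d
  layer 4 (weathered basalt): t_4 = 3.09 × 0.09 / 0.005367 = 51.82 d
Total t = Σ t_i = 646.4 days.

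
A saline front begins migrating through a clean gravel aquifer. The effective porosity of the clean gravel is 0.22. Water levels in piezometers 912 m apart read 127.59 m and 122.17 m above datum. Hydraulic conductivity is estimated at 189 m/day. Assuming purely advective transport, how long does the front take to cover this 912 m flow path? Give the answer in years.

Hydraulic gradient i = (127.59 − 122.17) / 912 = 5.42 / 912 = 0.005943.
Darcy flux q = K · i = 189.0 × 0.005943 = 1.123 m/day.
Seepage velocity v = q / n_e = 1.123 / 0.22 = 5.106 m/day.
Travel time t = L / v = 912 / 5.106 = 178.6 days = 0.4891 years.

0.489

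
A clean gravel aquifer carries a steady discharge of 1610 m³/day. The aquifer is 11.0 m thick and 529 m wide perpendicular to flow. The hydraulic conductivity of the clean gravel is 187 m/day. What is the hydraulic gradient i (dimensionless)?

0.00148

Cross-sectional area A = 529 × 11.0 = 5819 m².
From Q = K·A·i, i = Q / (K·A) = 1610 / (187.0 × 5819) = 0.001480.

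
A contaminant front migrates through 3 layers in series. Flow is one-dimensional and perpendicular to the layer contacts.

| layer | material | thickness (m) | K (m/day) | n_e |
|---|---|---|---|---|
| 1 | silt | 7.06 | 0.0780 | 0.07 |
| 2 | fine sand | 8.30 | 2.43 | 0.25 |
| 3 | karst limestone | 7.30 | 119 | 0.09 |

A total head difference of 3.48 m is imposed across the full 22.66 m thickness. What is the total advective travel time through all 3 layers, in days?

With flow normal to the layers, continuity requires the same specific discharge q through every layer.
Σ(b_i/K_i) = 7.06/0.0780 + 8.30/2.43 + 7.30/119 = 93.99 d.
q = Δh / Σ(b_i/K_i) = 3.48 / 93.99 = 0.03703 m/day.
In each layer the seepage velocity is v_i = q/n_i, so the layer transit time is t_i = b_i·n_i / q:
  layer 1 (silt): t_1 = 7.06 × 0.07 / 0.03703 = 13.35 d
  layer 2 (fine sand): t_2 = 8.30 × 0.25 / 0.03703 = 56.04 d
  layer 3 (karst limestone): t_3 = 7.30 × 0.09 / 0.03703 = 17.74 d
Total t = Σ t_i = 87.14 days.

87.1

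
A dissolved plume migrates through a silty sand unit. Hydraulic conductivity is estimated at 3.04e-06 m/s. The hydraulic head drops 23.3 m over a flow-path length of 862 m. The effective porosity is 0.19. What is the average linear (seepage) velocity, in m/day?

0.0374

Convert K: 3.04e-06 m/s × 86400 = 0.2627 m/day.
Hydraulic gradient i = Δh / L = 23.3 / 862 = 0.02703.
Darcy flux q = K · i = 0.2627 × 0.02703 = 0.007100 m/day.
Seepage velocity v = q / n_e = 0.007100 / 0.19 = 0.03737 m/day.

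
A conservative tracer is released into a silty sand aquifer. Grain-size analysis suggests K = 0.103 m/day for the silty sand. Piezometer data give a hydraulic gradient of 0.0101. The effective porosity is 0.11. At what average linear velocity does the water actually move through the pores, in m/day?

0.00946

Hydraulic gradient i = 0.0101.
Darcy flux q = K · i = 0.1030 × 0.01010 = 0.001040 m/day.
Seepage velocity v = q / n_e = 0.001040 / 0.11 = 0.009457 m/day.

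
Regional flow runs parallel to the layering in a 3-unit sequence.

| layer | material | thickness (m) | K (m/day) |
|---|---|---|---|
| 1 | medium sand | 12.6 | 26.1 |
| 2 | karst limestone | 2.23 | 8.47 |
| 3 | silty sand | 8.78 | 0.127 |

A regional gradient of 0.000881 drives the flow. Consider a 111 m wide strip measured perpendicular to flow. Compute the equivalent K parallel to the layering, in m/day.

14.8

Flow is parallel to layering, so each bed carries its own Darcy discharge and the transmissivities add.
Σ(K_i·b_i) = 26.1×12.6 + 8.47×2.23 + 0.127×8.78 = 348.9 m²/day.
Total thickness b = 23.61 m, so K_eq = Σ(K_i·b_i)/b = 14.78 m/day.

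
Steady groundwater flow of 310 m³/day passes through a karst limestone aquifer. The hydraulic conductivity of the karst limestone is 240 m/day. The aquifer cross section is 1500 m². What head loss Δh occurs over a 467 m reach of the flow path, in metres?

From Q = K·A·i, i = Q / (K·A) = 310 / (240.0 × 1500) = 0.0008611.
Head loss Δh = i · L = 0.0008611 × 467 = 0.4021 m.

0.402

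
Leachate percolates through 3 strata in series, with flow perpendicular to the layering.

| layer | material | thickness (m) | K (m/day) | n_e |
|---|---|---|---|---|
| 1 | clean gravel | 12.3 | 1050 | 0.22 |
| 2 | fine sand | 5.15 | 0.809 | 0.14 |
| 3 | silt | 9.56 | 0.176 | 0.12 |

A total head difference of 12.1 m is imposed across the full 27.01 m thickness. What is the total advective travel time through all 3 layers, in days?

22.9

With flow normal to the layers, continuity requires the same specific discharge q through every layer.
Σ(b_i/K_i) = 12.3/1050 + 5.15/0.809 + 9.56/0.176 = 60.70 d.
q = Δh / Σ(b_i/K_i) = 12.1 / 60.70 = 0.1994 m/day.
In each layer the seepage velocity is v_i = q/n_i, so the layer transit time is t_i = b_i·n_i / q:
  layer 1 (clean gravel): t_1 = 12.3 × 0.22 / 0.1994 = 13.57 d
  layer 2 (fine sand): t_2 = 5.15 × 0.14 / 0.1994 = 3.617 d
  layer 3 (silt): t_3 = 9.56 × 0.12 / 0.1994 = 5.755 d
Total t = Σ t_i = 22.95 days.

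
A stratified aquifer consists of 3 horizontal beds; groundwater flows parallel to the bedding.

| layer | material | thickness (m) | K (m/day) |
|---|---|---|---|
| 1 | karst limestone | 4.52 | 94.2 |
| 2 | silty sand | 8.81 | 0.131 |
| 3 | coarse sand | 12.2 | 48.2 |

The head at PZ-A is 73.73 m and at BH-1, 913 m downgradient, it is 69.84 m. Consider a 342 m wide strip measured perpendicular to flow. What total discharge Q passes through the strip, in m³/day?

Flow is parallel to layering, so each bed carries its own Darcy discharge and the transmissivities add.
Σ(K_i·b_i) = 94.2×4.52 + 0.131×8.81 + 48.2×12.2 = 1015 m²/day.
Hydraulic gradient i = (73.73 − 69.84) / 913 = 3.89 / 913 = 0.004261.
Q = Σ(K_i·b_i) · W · i = 1015 × 342 × 0.004261 = 1479 m³/day.

1480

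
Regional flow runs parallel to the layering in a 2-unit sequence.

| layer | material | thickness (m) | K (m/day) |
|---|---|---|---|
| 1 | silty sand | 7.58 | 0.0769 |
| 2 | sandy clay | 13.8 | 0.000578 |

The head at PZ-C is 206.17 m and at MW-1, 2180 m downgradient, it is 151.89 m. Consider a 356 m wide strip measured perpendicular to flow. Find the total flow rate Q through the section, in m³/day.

Flow is parallel to layering, so each bed carries its own Darcy discharge and the transmissivities add.
Σ(K_i·b_i) = 0.0769×7.58 + 0.000578×13.8 = 0.5909 m²/day.
Hydraulic gradient i = (206.17 − 151.89) / 2180 = 54.28 / 2180 = 0.02490.
Q = Σ(K_i·b_i) · W · i = 0.5909 × 356 × 0.02490 = 5.238 m³/day.

5.24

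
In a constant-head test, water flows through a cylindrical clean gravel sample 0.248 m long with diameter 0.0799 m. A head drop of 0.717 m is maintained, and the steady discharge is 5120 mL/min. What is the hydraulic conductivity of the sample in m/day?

509

Cross-sectional area A = π·(d/2)² = π × (0.0799/2)² = 0.005014 m².
Convert discharge: 5120 mL/min = 8.533e-05 m³/s.
Darcy's law rearranged: K = Q·L / (A·Δh) = 8.533e-05 × 0.248 / (0.005014 × 0.717) = 0.005887 m/s = 508.6 m/day.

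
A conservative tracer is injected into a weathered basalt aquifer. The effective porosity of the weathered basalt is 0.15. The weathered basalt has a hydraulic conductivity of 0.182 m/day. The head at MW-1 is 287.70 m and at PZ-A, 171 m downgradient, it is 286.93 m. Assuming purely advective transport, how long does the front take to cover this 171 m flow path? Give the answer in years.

Hydraulic gradient i = (287.70 − 286.93) / 171 = 0.77 / 171 = 0.004503.
Darcy flux q = K · i = 0.1820 × 0.004503 = 0.0008195 m/day.
Seepage velocity v = q / n_e = 0.0008195 / 0.15 = 0.005464 m/day.
Travel time t = L / v = 171 / 0.005464 = 31298 days = 85.69 years.

85.7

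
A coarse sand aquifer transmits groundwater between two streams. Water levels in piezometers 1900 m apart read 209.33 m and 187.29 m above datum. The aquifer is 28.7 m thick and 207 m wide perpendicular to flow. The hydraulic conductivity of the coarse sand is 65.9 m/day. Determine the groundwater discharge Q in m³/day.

Cross-sectional area A = 207 × 28.7 = 5941 m².
Hydraulic gradient i = (209.33 − 187.29) / 1900 = 22.04 / 1900 = 0.01160.
Darcy's law: Q = K · A · i = 65.90 × 5941 × 0.01160 = 4541 m³/day.

4540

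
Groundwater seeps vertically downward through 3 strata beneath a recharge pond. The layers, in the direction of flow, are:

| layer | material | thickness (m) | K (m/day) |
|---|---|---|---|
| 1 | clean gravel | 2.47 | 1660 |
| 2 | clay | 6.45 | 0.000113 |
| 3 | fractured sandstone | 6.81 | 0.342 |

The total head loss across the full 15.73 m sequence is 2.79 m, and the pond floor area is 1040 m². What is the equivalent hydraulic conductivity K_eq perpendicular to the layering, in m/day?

Flow is perpendicular to layering, so the layers act in series and the equivalent K is the thickness-weighted harmonic mean.
Total thickness L = 2.47 + 6.45 + 6.81 = 15.73 m.
Σ(b_i/K_i) = 2.47/1660 + 6.45/0.000113 + 6.81/0.342 = 57100 d.
K_eq = L / Σ(b_i/K_i) = 15.73 / 57100 = 0.0002755 m/day.

0.000275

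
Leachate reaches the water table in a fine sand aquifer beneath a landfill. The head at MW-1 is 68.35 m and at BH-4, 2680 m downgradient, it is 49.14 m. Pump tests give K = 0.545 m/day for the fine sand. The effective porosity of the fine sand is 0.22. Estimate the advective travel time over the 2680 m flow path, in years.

Hydraulic gradient i = (68.35 − 49.14) / 2680 = 19.21 / 2680 = 0.007168.
Darcy flux q = K · i = 0.5450 × 0.007168 = 0.003907 m/day.
Seepage velocity v = q / n_e = 0.003907 / 0.22 = 0.01776 m/day.
Travel time t = L / v = 2680 / 0.01776 = 1.509e+05 days = 413.2 years.

413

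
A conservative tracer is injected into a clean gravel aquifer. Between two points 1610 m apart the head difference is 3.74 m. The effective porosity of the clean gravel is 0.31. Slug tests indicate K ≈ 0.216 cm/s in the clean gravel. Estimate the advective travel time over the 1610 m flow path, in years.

3.15

Convert K: 0.216 cm/s × 864 = 186.6 m/day.
Hydraulic gradient i = Δh / L = 3.74 / 1610 = 0.002323.
Darcy flux q = K · i = 186.6 × 0.002323 = 0.4335 m/day.
Seepage velocity v = q / n_e = 0.4335 / 0.31 = 1.398 m/day.
Travel time t = L / v = 1610 / 1.398 = 1151 days = 3.152 years.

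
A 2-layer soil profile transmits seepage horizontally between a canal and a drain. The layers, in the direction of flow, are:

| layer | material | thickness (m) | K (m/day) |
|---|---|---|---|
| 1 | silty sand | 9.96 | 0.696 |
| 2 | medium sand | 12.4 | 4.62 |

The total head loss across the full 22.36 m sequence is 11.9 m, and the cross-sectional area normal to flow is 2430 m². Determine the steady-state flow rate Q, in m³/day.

1700

Flow is perpendicular to layering, so the layers act in series and the equivalent K is the thickness-weighted harmonic mean.
Total thickness L = 9.96 + 12.4 = 22.36 m.
Σ(b_i/K_i) = 9.96/0.696 + 12.4/4.62 = 16.99 d.
K_eq = L / Σ(b_i/K_i) = 22.36 / 16.99 = 1.316 m/day.
Q = K_eq · A · (Δh/L) = 1.316 × 2430 × (11.9/22.36) = 1702 m³/day.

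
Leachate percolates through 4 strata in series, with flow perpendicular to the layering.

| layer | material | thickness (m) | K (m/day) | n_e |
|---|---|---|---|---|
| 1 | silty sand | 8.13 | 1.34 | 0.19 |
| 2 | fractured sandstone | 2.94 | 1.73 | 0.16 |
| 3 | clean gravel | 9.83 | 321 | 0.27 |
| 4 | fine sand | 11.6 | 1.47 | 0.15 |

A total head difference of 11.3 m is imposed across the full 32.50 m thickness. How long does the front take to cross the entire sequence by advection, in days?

8.90

With flow normal to the layers, continuity requires the same specific discharge q through every layer.
Σ(b_i/K_i) = 8.13/1.34 + 2.94/1.73 + 9.83/321 + 11.6/1.47 = 15.69 d.
q = Δh / Σ(b_i/K_i) = 11.3 / 15.69 = 0.7203 m/day.
In each layer the seepage velocity is v_i = q/n_i, so the layer transit time is t_i = b_i·n_i / q:
  layer 1 (silty sand): t_1 = 8.13 × 0.19 / 0.7203 = 2.145 d
  layer 2 (fractured sandstone): t_2 = 2.94 × 0.16 / 0.7203 = 0.6531 d
  layer 3 (clean gravel): t_3 = 9.83 × 0.27 / 0.7203 = 3.685 d
  layer 4 (fine sand): t_4 = 11.6 × 0.15 / 0.7203 = 2.416 d
Total t = Σ t_i = 8.898 days.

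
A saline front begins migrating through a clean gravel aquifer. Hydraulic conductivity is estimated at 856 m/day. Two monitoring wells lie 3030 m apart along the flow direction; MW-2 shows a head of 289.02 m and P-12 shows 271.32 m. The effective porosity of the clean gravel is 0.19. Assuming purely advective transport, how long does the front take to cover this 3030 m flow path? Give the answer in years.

0.315

Hydraulic gradient i = (289.02 − 271.32) / 3030 = 17.7 / 3030 = 0.005842.
Darcy flux q = K · i = 856.0 × 0.005842 = 5.000 m/day.
Seepage velocity v = q / n_e = 5.000 / 0.19 = 26.32 m/day.
Travel time t = L / v = 3030 / 26.32 = 115.1 days = 0.3152 years.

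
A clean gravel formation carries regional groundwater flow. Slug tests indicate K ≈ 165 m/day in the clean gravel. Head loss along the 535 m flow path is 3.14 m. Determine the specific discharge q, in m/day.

0.968

Hydraulic gradient i = Δh / L = 3.14 / 535 = 0.005869.
Specific discharge q = K · i = 165.0 × 0.005869 = 0.9684 m/day.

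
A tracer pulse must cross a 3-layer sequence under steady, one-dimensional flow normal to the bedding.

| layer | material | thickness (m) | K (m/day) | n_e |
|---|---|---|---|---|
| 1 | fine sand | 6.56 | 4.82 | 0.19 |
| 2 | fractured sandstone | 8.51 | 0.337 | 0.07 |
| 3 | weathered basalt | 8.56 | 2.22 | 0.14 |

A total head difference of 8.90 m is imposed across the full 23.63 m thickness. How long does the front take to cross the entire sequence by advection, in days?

10.4

With flow normal to the layers, continuity requires the same specific discharge q through every layer.
Σ(b_i/K_i) = 6.56/4.82 + 8.51/0.337 + 8.56/2.22 = 30.47 d.
q = Δh / Σ(b_i/K_i) = 8.90 / 30.47 = 0.2921 m/day.
In each layer the seepage velocity is v_i = q/n_i, so the layer transit time is t_i = b_i·n_i / q:
  layer 1 (fine sand): t_1 = 6.56 × 0.19 / 0.2921 = 4.267 d
  layer 2 (fractured sandstone): t_2 = 8.51 × 0.07 / 0.2921 = 2.039 d
  layer 3 (weathered basalt): t_3 = 8.56 × 0.14 / 0.2921 = 4.103 d
Total t = Σ t_i = 10.41 days.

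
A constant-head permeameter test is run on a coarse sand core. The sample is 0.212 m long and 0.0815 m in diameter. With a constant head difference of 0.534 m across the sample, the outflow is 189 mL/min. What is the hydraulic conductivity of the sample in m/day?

Cross-sectional area A = π·(d/2)² = π × (0.0815/2)² = 0.005217 m².
Convert discharge: 189 mL/min = 3.150e-06 m³/s.
Darcy's law rearranged: K = Q·L / (A·Δh) = 3.150e-06 × 0.212 / (0.005217 × 0.534) = 0.0002397 m/s = 20.71 m/day.

20.7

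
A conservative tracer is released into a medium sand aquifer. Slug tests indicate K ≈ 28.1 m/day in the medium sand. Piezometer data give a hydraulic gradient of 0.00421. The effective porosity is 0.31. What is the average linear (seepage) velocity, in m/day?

0.382

Hydraulic gradient i = 0.00421.
Darcy flux q = K · i = 28.10 × 0.004210 = 0.1183 m/day.
Seepage velocity v = q / n_e = 0.1183 / 0.31 = 0.3816 m/day.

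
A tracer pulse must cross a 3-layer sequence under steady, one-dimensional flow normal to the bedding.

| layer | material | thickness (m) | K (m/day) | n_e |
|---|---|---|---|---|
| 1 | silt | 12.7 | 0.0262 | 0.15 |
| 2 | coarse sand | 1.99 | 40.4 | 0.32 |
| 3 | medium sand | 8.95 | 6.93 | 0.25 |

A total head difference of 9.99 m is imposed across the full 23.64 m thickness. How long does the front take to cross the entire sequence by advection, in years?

0.637

With flow normal to the layers, continuity requires the same specific discharge q through every layer.
Σ(b_i/K_i) = 12.7/0.0262 + 1.99/40.4 + 8.95/6.93 = 486.1 d.
q = Δh / Σ(b_i/K_i) = 9.99 / 486.1 = 0.02055 m/day.
In each layer the seepage velocity is v_i = q/n_i, so the layer transit time is t_i = b_i·n_i / q:
  layer 1 (silt): t_1 = 12.7 × 0.15 / 0.02055 = 92.69 d
  layer 2 (coarse sand): t_2 = 1.99 × 0.32 / 0.02055 = 30.98 d
  layer 3 (medium sand): t_3 = 8.95 × 0.25 / 0.02055 = 108.9 d
Total t = Σ t_i = 232.5 days = 0.6367 years.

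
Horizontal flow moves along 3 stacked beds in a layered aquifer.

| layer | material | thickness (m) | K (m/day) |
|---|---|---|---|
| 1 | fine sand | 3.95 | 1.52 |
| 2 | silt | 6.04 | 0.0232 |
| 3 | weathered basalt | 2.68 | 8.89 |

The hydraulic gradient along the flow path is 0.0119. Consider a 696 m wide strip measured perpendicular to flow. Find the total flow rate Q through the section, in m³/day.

Flow is parallel to layering, so each bed carries its own Darcy discharge and the transmissivities add.
Σ(K_i·b_i) = 1.52×3.95 + 0.0232×6.04 + 8.89×2.68 = 29.97 m²/day.
Hydraulic gradient i = 0.0119.
Q = Σ(K_i·b_i) · W · i = 29.97 × 696 × 0.01190 = 248.2 m³/day.

248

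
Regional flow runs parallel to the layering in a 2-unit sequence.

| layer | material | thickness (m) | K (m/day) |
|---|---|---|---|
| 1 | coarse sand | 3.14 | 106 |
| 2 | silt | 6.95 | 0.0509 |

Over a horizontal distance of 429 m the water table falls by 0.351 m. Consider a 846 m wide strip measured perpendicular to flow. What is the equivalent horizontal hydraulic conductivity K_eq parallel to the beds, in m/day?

Flow is parallel to layering, so each bed carries its own Darcy discharge and the transmissivities add.
Σ(K_i·b_i) = 106×3.14 + 0.0509×6.95 = 333.2 m²/day.
Total thickness b = 10.09 m, so K_eq = Σ(K_i·b_i)/b = 33.02 m/day.

33.0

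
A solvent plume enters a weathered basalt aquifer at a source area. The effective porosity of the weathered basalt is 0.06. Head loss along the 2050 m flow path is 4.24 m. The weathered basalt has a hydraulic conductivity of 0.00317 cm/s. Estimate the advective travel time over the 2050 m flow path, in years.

59.4

Convert K: 0.00317 cm/s × 864 = 2.739 m/day.
Hydraulic gradient i = Δh / L = 4.24 / 2050 = 0.002068.
Darcy flux q = K · i = 2.739 × 0.002068 = 0.005665 m/day.
Seepage velocity v = q / n_e = 0.005665 / 0.06 = 0.09441 m/day.
Travel time t = L / v = 2050 / 0.09441 = 21713 days = 59.45 years.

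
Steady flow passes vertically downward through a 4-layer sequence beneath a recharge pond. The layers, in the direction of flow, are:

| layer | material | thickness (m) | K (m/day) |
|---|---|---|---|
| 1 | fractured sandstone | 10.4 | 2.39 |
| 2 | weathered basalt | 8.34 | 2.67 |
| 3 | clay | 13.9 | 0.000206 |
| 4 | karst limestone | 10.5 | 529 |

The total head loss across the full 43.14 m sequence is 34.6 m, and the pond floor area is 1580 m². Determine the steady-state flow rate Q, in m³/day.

Flow is perpendicular to layering, so the layers act in series and the equivalent K is the thickness-weighted harmonic mean.
Total thickness L = 10.4 + 8.34 + 13.9 + 10.5 = 43.14 m.
Σ(b_i/K_i) = 10.4/2.39 + 8.34/2.67 + 13.9/0.000206 + 10.5/529 = 67483 d.
K_eq = L / Σ(b_i/K_i) = 43.14 / 67483 = 0.0006393 m/day.
Q = K_eq · A · (Δh/L) = 0.0006393 × 1580 × (34.6/43.14) = 0.8101 m³/day.

0.810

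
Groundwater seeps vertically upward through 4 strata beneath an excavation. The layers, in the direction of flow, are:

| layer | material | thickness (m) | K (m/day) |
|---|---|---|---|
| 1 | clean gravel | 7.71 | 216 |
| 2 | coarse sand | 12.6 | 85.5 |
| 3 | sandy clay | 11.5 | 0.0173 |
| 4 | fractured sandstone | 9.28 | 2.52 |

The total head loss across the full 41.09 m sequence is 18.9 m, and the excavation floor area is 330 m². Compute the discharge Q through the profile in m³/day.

Flow is perpendicular to layering, so the layers act in series and the equivalent K is the thickness-weighted harmonic mean.
Total thickness L = 7.71 + 12.6 + 11.5 + 9.28 = 41.09 m.
Σ(b_i/K_i) = 7.71/216 + 12.6/85.5 + 11.5/0.0173 + 9.28/2.52 = 668.6 d.
K_eq = L / Σ(b_i/K_i) = 41.09 / 668.6 = 0.06146 m/day.
Q = K_eq · A · (Δh/L) = 0.06146 × 330 × (18.9/41.09) = 9.328 m³/day.

9.33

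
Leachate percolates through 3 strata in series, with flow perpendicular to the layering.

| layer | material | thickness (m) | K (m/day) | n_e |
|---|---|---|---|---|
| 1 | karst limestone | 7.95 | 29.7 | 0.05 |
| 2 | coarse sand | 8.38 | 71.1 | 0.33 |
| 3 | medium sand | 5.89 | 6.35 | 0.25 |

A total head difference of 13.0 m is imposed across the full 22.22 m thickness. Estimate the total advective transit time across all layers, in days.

With flow normal to the layers, continuity requires the same specific discharge q through every layer.
Σ(b_i/K_i) = 7.95/29.7 + 8.38/71.1 + 5.89/6.35 = 1.313 d.
q = Δh / Σ(b_i/K_i) = 13.0 / 1.313 = 9.900 m/day.
In each layer the seepage velocity is v_i = q/n_i, so the layer transit time is t_i = b_i·n_i / q:
  layer 1 (karst limestone): t_1 = 7.95 × 0.05 / 9.900 = 0.04015 d
  layer 2 (coarse sand): t_2 = 8.38 × 0.33 / 9.900 = 0.2793 d
  layer 3 (medium sand): t_3 = 5.89 × 0.25 / 9.900 = 0.1487 d
Total t = Σ t_i = 0.4682 days.

0.468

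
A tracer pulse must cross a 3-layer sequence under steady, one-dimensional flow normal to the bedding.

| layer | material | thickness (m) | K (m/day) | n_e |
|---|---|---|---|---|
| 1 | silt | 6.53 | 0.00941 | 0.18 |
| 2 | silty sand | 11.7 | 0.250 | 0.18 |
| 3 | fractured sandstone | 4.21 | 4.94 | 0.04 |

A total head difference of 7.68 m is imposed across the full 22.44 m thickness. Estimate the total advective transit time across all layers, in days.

333

With flow normal to the layers, continuity requires the same specific discharge q through every layer.
Σ(b_i/K_i) = 6.53/0.00941 + 11.7/0.250 + 4.21/4.94 = 741.6 d.
q = Δh / Σ(b_i/K_i) = 7.68 / 741.6 = 0.01036 m/day.
In each layer the seepage velocity is v_i = q/n_i, so the layer transit time is t_i = b_i·n_i / q:
  layer 1 (silt): t_1 = 6.53 × 0.18 / 0.01036 = 113.5 d
  layer 2 (silty sand): t_2 = 11.7 × 0.18 / 0.01036 = 203.4 d
  layer 3 (fractured sandstone): t_3 = 4.21 × 0.04 / 0.01036 = 16.26 d
Total t = Σ t_i = 333.1 days.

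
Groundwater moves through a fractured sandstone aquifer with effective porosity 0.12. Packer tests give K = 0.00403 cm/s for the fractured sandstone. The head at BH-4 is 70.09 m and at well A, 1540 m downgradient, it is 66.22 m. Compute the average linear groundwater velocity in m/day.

0.0729

Convert K: 0.00403 cm/s × 864 = 3.482 m/day.
Hydraulic gradient i = (70.09 − 66.22) / 1540 = 3.87 / 1540 = 0.002513.
Darcy flux q = K · i = 3.482 × 0.002513 = 0.008750 m/day.
Seepage velocity v = q / n_e = 0.008750 / 0.12 = 0.07292 m/day.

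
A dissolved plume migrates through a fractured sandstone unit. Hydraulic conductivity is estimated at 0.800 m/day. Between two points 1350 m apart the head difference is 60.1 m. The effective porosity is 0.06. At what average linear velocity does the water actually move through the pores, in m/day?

0.594

Hydraulic gradient i = Δh / L = 60.1 / 1350 = 0.04452.
Darcy flux q = K · i = 0.8000 × 0.04452 = 0.03561 m/day.
Seepage velocity v = q / n_e = 0.03561 / 0.06 = 0.5936 m/day.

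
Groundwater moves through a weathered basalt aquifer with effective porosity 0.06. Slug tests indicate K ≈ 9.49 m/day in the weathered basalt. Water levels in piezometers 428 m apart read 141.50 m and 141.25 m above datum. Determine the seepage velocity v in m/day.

0.0924

Hydraulic gradient i = (141.50 − 141.25) / 428 = 0.25 / 428 = 0.0005841.
Darcy flux q = K · i = 9.490 × 0.0005841 = 0.005543 m/day.
Seepage velocity v = q / n_e = 0.005543 / 0.06 = 0.09239 m/day.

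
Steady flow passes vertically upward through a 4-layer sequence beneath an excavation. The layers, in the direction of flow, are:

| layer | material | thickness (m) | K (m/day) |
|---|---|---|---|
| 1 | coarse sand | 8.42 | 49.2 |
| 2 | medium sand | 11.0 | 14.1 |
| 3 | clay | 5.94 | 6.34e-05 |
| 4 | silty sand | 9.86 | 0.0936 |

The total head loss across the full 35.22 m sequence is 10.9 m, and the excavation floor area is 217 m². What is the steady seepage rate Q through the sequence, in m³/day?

0.0252

Flow is perpendicular to layering, so the layers act in series and the equivalent K is the thickness-weighted harmonic mean.
Total thickness L = 8.42 + 11.0 + 5.94 + 9.86 = 35.22 m.
Σ(b_i/K_i) = 8.42/49.2 + 11.0/14.1 + 5.94/6.34e-05 + 9.86/0.0936 = 93797 d.
K_eq = L / Σ(b_i/K_i) = 35.22 / 93797 = 0.0003755 m/day.
Q = K_eq · A · (Δh/L) = 0.0003755 × 217 × (10.9/35.22) = 0.02522 m³/day.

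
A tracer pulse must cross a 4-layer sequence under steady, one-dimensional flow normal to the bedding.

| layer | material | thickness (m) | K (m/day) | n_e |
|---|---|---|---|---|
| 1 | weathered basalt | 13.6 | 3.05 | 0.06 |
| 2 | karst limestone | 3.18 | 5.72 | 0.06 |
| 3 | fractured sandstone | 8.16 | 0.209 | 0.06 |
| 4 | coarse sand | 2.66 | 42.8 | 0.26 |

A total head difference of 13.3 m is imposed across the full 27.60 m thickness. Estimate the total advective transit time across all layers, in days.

With flow normal to the layers, continuity requires the same specific discharge q through every layer.
Σ(b_i/K_i) = 13.6/3.05 + 3.18/5.72 + 8.16/0.209 + 2.66/42.8 = 44.12 d.
q = Δh / Σ(b_i/K_i) = 13.3 / 44.12 = 0.3014 m/day.
In each layer the seepage velocity is v_i = q/n_i, so the layer transit time is t_i = b_i·n_i / q:
  layer 1 (weathered basalt): t_1 = 13.6 × 0.06 / 0.3014 = 2.707 d
  layer 2 (karst limestone): t_2 = 3.18 × 0.06 / 0.3014 = 0.6329 d
  layer 3 (fractured sandstone): t_3 = 8.16 × 0.06 / 0.3014 = 1.624 d
  layer 4 (coarse sand): t_4 = 2.66 × 0.26 / 0.3014 = 2.294 d
Total t = Σ t_i = 7.258 days.

7.26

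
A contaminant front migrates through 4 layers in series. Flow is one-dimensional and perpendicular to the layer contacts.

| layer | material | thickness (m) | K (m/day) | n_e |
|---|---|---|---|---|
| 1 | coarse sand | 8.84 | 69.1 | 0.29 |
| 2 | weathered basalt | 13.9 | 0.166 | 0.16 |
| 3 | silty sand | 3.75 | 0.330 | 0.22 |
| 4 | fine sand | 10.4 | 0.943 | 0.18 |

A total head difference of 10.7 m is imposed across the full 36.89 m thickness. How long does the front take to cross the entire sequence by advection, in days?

74.3

With flow normal to the layers, continuity requires the same specific discharge q through every layer.
Σ(b_i/K_i) = 8.84/69.1 + 13.9/0.166 + 3.75/0.330 + 10.4/0.943 = 106.3 d.
q = Δh / Σ(b_i/K_i) = 10.7 / 106.3 = 0.1007 m/day.
In each layer the seepage velocity is v_i = q/n_i, so the layer transit time is t_i = b_i·n_i / q:
  layer 1 (coarse sand): t_1 = 8.84 × 0.29 / 0.1007 = 25.46 d
  layer 2 (weathered basalt): t_2 = 13.9 × 0.16 / 0.1007 = 22.09 d
  layer 3 (silty sand): t_3 = 3.75 × 0.22 / 0.1007 = 8.193 d
  layer 4 (fine sand): t_4 = 10.4 × 0.18 / 0.1007 = 18.59 d
Total t = Σ t_i = 74.32 days.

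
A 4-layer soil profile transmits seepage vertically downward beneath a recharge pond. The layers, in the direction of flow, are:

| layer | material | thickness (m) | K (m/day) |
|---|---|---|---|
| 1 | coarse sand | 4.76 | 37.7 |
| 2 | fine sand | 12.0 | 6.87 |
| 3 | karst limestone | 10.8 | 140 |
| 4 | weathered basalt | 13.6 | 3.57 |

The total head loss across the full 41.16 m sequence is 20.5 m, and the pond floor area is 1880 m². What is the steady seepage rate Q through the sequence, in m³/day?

Flow is perpendicular to layering, so the layers act in series and the equivalent K is the thickness-weighted harmonic mean.
Total thickness L = 4.76 + 12.0 + 10.8 + 13.6 = 41.16 m.
Σ(b_i/K_i) = 4.76/37.7 + 12.0/6.87 + 10.8/140 + 13.6/3.57 = 5.760 d.
K_eq = L / Σ(b_i/K_i) = 41.16 / 5.760 = 7.146 m/day.
Q = K_eq · A · (Δh/L) = 7.146 × 1880 × (20.5/41.16) = 6691 m³/day.

6690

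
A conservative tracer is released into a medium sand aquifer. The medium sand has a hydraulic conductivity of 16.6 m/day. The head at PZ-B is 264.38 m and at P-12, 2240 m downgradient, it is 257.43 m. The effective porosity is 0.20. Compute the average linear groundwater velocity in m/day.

0.258

Hydraulic gradient i = (264.38 − 257.43) / 2240 = 6.95 / 2240 = 0.003103.
Darcy flux q = K · i = 16.60 × 0.003103 = 0.05150 m/day.
Seepage velocity v = q / n_e = 0.05150 / 0.20 = 0.2575 m/day.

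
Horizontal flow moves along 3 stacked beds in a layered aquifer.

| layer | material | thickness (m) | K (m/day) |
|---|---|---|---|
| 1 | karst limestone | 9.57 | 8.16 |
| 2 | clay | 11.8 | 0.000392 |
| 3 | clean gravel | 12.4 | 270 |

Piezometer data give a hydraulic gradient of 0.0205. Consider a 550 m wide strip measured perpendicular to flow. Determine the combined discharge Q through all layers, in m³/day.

Flow is parallel to layering, so each bed carries its own Darcy discharge and the transmissivities add.
Σ(K_i·b_i) = 8.16×9.57 + 0.000392×11.8 + 270×12.4 = 3426 m²/day.
Hydraulic gradient i = 0.0205.
Q = Σ(K_i·b_i) · W · i = 3426 × 550 × 0.02050 = 38629 m³/day.

38600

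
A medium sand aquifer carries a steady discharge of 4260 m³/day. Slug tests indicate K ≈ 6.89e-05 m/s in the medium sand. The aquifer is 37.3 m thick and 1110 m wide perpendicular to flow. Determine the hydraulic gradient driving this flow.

Convert K: 6.89e-05 m/s × 86400 = 5.953 m/day.
Cross-sectional area A = 1110 × 37.3 = 41403 m².
From Q = K·A·i, i = Q / (K·A) = 4260 / (5.953 × 41403) = 0.01728.

0.0173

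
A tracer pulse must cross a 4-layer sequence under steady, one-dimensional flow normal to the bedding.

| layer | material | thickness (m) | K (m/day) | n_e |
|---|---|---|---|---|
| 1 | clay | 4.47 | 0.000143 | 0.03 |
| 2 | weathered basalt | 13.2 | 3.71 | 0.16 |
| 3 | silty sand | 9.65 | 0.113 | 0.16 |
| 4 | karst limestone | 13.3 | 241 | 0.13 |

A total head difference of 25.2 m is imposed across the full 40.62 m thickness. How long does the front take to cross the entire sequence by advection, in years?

18.8

With flow normal to the layers, continuity requires the same specific discharge q through every layer.
Σ(b_i/K_i) = 4.47/0.000143 + 13.2/3.71 + 9.65/0.113 + 13.3/241 = 31348 d.
q = Δh / Σ(b_i/K_i) = 25.2 / 31348 = 0.0008039 m/day.
In each layer the seepage velocity is v_i = q/n_i, so the layer transit time is t_i = b_i·n_i / q:
  layer 1 (clay): t_1 = 4.47 × 0.03 / 0.0008039 = 166.8 d
  layer 2 (weathered basalt): t_2 = 13.2 × 0.16 / 0.0008039 = 2627 d
  layer 3 (silty sand): t_3 = 9.65 × 0.16 / 0.0008039 = 1921 d
  layer 4 (karst limestone): t_4 = 13.3 × 0.13 / 0.0008039 = 2151 d
Total t = Σ t_i = 6866 days = 18.80 years.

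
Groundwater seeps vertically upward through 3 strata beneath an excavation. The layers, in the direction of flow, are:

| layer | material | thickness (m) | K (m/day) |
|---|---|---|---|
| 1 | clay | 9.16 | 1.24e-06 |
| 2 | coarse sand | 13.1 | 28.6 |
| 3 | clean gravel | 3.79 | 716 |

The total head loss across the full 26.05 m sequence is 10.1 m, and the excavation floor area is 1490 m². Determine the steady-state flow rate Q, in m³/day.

Flow is perpendicular to layering, so the layers act in series and the equivalent K is the thickness-weighted harmonic mean.
Total thickness L = 9.16 + 13.1 + 3.79 = 26.05 m.
Σ(b_i/K_i) = 9.16/1.24e-06 + 13.1/28.6 + 3.79/716 = 7.387e+06 d.
K_eq = L / Σ(b_i/K_i) = 26.05 / 7.387e+06 = 3.526e-06 m/day.
Q = K_eq · A · (Δh/L) = 3.526e-06 × 1490 × (10.1/26.05) = 0.002037 m³/day.

0.00204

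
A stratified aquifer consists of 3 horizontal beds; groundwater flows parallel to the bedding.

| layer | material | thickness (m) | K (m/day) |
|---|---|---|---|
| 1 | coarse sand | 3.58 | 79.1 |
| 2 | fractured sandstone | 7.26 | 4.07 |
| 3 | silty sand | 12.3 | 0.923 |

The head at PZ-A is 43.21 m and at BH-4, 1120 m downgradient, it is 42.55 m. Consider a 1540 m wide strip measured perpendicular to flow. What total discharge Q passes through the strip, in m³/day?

294

Flow is parallel to layering, so each bed carries its own Darcy discharge and the transmissivities add.
Σ(K_i·b_i) = 79.1×3.58 + 4.07×7.26 + 0.923×12.3 = 324.1 m²/day.
Hydraulic gradient i = (43.21 − 42.55) / 1120 = 0.66 / 1120 = 0.0005893.
Q = Σ(K_i·b_i) · W · i = 324.1 × 1540 × 0.0005893 = 294.1 m³/day.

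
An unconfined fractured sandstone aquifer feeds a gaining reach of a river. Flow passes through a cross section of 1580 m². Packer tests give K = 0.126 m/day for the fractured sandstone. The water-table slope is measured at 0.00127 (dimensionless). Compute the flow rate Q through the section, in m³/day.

Hydraulic gradient i = 0.00127.
Darcy's law: Q = K · A · i = 0.1260 × 1580 × 0.001270 = 0.2528 m³/day.

0.253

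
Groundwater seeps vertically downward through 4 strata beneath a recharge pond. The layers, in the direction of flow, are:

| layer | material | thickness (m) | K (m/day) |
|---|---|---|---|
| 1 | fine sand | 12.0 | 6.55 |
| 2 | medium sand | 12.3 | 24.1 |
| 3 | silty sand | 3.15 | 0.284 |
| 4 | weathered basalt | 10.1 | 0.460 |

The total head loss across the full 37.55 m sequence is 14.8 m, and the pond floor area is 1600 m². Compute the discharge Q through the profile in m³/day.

669

Flow is perpendicular to layering, so the layers act in series and the equivalent K is the thickness-weighted harmonic mean.
Total thickness L = 12.0 + 12.3 + 3.15 + 10.1 = 37.55 m.
Σ(b_i/K_i) = 12.0/6.55 + 12.3/24.1 + 3.15/0.284 + 10.1/0.460 = 35.39 d.
K_eq = L / Σ(b_i/K_i) = 37.55 / 35.39 = 1.061 m/day.
Q = K_eq · A · (Δh/L) = 1.061 × 1600 × (14.8/37.55) = 669.1 m³/day.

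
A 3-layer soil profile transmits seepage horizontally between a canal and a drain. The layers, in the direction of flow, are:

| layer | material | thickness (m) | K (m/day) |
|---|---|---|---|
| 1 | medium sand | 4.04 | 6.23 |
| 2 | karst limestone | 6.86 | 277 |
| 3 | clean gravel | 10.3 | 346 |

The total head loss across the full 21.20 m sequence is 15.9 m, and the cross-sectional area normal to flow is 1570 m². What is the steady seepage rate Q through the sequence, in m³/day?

35500

Flow is perpendicular to layering, so the layers act in series and the equivalent K is the thickness-weighted harmonic mean.
Total thickness L = 4.04 + 6.86 + 10.3 = 21.20 m.
Σ(b_i/K_i) = 4.04/6.23 + 6.86/277 + 10.3/346 = 0.7030 d.
K_eq = L / Σ(b_i/K_i) = 21.20 / 0.7030 = 30.16 m/day.
Q = K_eq · A · (Δh/L) = 30.16 × 1570 × (15.9/21.20) = 35509 m³/day.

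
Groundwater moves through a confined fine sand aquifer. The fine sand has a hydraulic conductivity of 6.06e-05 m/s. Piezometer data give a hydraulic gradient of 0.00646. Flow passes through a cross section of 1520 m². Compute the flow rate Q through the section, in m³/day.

51.4

Convert K: 6.06e-05 m/s × 86400 = 5.236 m/day.
Hydraulic gradient i = 0.00646.
Darcy's law: Q = K · A · i = 5.236 × 1520 × 0.006460 = 51.41 m³/day.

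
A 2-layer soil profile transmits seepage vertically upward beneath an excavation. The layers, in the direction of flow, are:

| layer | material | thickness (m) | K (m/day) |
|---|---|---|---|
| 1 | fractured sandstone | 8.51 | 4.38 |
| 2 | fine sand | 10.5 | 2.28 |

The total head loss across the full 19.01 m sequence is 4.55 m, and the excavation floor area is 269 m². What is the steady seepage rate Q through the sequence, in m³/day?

187

Flow is perpendicular to layering, so the layers act in series and the equivalent K is the thickness-weighted harmonic mean.
Total thickness L = 8.51 + 10.5 = 19.01 m.
Σ(b_i/K_i) = 8.51/4.38 + 10.5/2.28 = 6.548 d.
K_eq = L / Σ(b_i/K_i) = 19.01 / 6.548 = 2.903 m/day.
Q = K_eq · A · (Δh/L) = 2.903 × 269 × (4.55/19.01) = 186.9 m³/day.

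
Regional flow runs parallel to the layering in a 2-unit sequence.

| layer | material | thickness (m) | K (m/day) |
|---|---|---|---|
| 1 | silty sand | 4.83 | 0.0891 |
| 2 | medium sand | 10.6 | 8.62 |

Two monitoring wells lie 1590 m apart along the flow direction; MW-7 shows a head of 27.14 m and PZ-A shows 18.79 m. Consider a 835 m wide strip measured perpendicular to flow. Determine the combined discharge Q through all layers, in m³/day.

Flow is parallel to layering, so each bed carries its own Darcy discharge and the transmissivities add.
Σ(K_i·b_i) = 0.0891×4.83 + 8.62×10.6 = 91.80 m²/day.
Hydraulic gradient i = (27.14 − 18.79) / 1590 = 8.35 / 1590 = 0.005252.
Q = Σ(K_i·b_i) · W · i = 91.80 × 835 × 0.005252 = 402.6 m³/day.

403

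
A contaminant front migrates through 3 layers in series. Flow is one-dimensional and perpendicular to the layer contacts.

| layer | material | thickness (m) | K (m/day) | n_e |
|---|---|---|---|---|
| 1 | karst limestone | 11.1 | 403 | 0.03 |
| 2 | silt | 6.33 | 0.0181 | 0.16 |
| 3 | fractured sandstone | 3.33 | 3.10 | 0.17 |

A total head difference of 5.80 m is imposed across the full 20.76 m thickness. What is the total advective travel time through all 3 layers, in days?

With flow normal to the layers, continuity requires the same specific discharge q through every layer.
Σ(b_i/K_i) = 11.1/403 + 6.33/0.0181 + 3.33/3.10 = 350.8 d.
q = Δh / Σ(b_i/K_i) = 5.80 / 350.8 = 0.01653 m/day.
In each layer the seepage velocity is v_i = q/n_i, so the layer transit time is t_i = b_i·n_i / q:
  layer 1 (karst limestone): t_1 = 11.1 × 0.03 / 0.01653 = 20.14 d
  layer 2 (silt): t_2 = 6.33 × 0.16 / 0.01653 = 61.26 d
  layer 3 (fractured sandstone): t_3 = 3.33 × 0.17 / 0.01653 = 34.24 d
Total t = Σ t_i = 115.6 days.

116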